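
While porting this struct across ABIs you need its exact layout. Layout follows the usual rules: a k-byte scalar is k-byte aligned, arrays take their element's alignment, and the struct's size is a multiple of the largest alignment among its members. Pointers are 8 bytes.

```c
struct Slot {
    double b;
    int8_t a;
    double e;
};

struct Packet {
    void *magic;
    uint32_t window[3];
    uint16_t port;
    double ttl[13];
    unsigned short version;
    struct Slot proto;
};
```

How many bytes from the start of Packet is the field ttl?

Slot: 0..8  b  (8B, 8-aligned); 8..9  a  (1B, 1-aligned); 9..16  -- padding (7B); 16..24  e  (8B, 8-aligned); sizeof = 24, alignof = 8
0..8  magic  (8B, 8-aligned)
8..20  window  (12B, 4-aligned)
20..22  port  (2B, 2-aligned)
22..24  -- padding (2B)
24..128  ttl  (104B, 8-aligned)

24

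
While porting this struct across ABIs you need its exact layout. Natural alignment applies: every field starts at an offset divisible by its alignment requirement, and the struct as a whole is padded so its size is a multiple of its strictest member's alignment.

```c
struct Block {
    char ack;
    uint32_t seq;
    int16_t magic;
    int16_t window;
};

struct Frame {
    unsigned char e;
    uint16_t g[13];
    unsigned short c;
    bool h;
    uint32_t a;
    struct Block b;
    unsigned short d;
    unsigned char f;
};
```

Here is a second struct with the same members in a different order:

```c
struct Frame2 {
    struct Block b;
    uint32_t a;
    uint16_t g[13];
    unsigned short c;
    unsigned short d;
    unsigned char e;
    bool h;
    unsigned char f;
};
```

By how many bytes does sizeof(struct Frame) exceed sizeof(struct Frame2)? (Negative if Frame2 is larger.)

Block: ack at 0 (size 1, align 1) → ends 1; pad 3 to align 4 for seq; seq at 4 (size 4, align 4) → ends 8; magic at 8 (size 2, align 2) → ends 10; window at 10 (size 2, align 2) → ends 12; total 12 bytes, alignment 4
e at 0 (size 1, align 1) → ends 1
pad 1 to align 2 for g
g at 2 (size 26, align 2) → ends 28
c at 28 (size 2, align 2) → ends 30
h at 30 (size 1, align 1) → ends 31
pad 1 to align 4 for a
a at 32 (size 4, align 4) → ends 36
b at 36 (size 12, align 4) → ends 48
d at 48 (size 2, align 2) → ends 50
f at 50 (size 1, align 1) → ends 51
tail pad 1 to reach multiple of 4
total 52 bytes, alignment 4
— Frame2 —
b at 0 (size 12, align 4) → ends 12
a at 12 (size 4, align 4) → ends 16
g at 16 (size 26, align 2) → ends 42
c at 42 (size 2, align 2) → ends 44
d at 44 (size 2, align 2) → ends 46
e at 46 (size 1, align 1) → ends 47
h at 47 (size 1, align 1) → ends 48
f at 48 (size 1, align 1) → ends 49
tail pad 3 to reach multiple of 4
total 52 bytes, alignment 4
52 − 52 = 0

0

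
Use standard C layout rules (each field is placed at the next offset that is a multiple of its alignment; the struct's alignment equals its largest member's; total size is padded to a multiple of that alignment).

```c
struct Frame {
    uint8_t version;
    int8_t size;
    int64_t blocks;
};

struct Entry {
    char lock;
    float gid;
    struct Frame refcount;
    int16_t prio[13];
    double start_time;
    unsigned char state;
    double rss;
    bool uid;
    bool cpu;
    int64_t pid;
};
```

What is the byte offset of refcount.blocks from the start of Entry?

16

Frame: 0..1  version  (1B, 1-aligned); 1..2  size  (1B, 1-aligned); 2..8  -- padding (6B); 8..16  blocks  (8B, 8-aligned); sizeof = 16, alignof = 8
0..1  lock  (1B, 1-aligned)
1..4  -- padding (3B)
4..8  gid  (4B, 4-aligned)
8..24  refcount  (16B, 8-aligned)
within Frame: blocks at 8
8 + 8 = 16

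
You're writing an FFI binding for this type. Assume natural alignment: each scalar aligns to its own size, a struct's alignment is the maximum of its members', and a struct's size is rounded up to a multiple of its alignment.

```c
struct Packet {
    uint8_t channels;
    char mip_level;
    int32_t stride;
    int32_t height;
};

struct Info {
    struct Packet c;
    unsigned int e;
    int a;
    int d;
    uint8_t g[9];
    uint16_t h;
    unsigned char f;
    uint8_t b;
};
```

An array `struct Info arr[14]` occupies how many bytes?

Packet: @0: channels [1B, align 1] → 1; @1: mip_level [1B, align 1] → 2; +2 pad (align 4); @4: stride [4B, align 4] → 8; @8: height [4B, align 4] → 12; size 12, align 4
@0: c [12B, align 4] → 12
@12: e [4B, align 4] → 16
@16: a [4B, align 4] → 20
@20: d [4B, align 4] → 24
@24: g [9B, align 1] → 33
+1 pad (align 2)
@34: h [2B, align 2] → 36
@36: f [1B, align 1] → 37
@37: b [1B, align 1] → 38
+2 tail pad (align 4)
size 40, align 4
array of 14: 14 × 40 = 560

560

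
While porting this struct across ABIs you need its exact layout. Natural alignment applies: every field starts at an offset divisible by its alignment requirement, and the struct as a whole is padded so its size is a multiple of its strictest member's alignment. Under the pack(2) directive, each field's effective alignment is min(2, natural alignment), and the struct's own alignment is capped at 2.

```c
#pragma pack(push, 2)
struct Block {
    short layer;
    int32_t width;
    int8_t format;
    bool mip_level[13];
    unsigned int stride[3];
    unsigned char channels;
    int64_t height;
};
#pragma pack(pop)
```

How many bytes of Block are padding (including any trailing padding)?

1

@0: layer [2B, align 2] → 2
@2: width [4B, align 2] → 6
@6: format [1B, align 1] → 7
@7: mip_level [13B, align 1] → 20
@20: stride [12B, align 2] → 32
@32: channels [1B, align 1] → 33
+1 pad (align 2)
@34: height [8B, align 2] → 42
size 42, align 2
data bytes 41, size 42 → padding 1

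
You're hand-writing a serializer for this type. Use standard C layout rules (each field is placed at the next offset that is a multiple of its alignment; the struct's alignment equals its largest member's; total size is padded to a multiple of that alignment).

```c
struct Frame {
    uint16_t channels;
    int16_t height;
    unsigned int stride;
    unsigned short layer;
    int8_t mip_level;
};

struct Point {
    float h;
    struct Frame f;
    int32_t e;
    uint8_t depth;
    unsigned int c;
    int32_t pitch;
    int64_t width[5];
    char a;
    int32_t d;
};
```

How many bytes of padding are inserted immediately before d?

3

Frame: channels at 0 (size 2, align 2) → ends 2; height at 2 (size 2, align 2) → ends 4; stride at 4 (size 4, align 4) → ends 8; layer at 8 (size 2, align 2) → ends 10; mip_level at 10 (size 1, align 1) → ends 11; tail pad 1 to reach multiple of 4; total 12 bytes, alignment 4
h at 0 (size 4, align 4) → ends 4
f at 4 (size 12, align 4) → ends 16
e at 16 (size 4, align 4) → ends 20
depth at 20 (size 1, align 1) → ends 21
pad 3 to align 4 for c
c at 24 (size 4, align 4) → ends 28
pitch at 28 (size 4, align 4) → ends 32
width at 32 (size 40, align 8) → ends 72
a at 72 (size 1, align 1) → ends 73
pad 3 to align 4 for d
d at 76 (size 4, align 4) → ends 80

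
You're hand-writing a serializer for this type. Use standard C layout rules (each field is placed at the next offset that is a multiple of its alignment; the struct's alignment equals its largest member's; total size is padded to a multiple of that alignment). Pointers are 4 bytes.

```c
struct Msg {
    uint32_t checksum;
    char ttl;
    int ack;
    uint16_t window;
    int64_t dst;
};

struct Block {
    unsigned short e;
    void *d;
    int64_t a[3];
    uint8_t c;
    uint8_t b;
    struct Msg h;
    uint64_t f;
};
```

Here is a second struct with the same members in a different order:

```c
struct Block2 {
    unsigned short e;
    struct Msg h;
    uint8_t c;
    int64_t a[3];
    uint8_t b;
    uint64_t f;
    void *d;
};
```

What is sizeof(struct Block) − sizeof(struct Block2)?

Msg: @0: checksum [4B, align 4] → 4; @4: ttl [1B, align 1] → 5; +3 pad (align 4); @8: ack [4B, align 4] → 12; @12: window [2B, align 2] → 14; +2 pad (align 8); @16: dst [8B, align 8] → 24; size 24, align 8
@0: e [2B, align 2] → 2
+2 pad (align 4)
@4: d [4B, align 4] → 8
@8: a [24B, align 8] → 32
@32: c [1B, align 1] → 33
@33: b [1B, align 1] → 34
+6 pad (align 8)
@40: h [24B, align 8] → 64
@64: f [8B, align 8] → 72
size 72, align 8
— Block2 —
@0: e [2B, align 2] → 2
+6 pad (align 8)
@8: h [24B, align 8] → 32
@32: c [1B, align 1] → 33
+7 pad (align 8)
@40: a [24B, align 8] → 64
@64: b [1B, align 1] → 65
+7 pad (align 8)
@72: f [8B, align 8] → 80
@80: d [4B, align 4] → 84
+4 tail pad (align 8)
size 88, align 8
72 − 88 = -16

-16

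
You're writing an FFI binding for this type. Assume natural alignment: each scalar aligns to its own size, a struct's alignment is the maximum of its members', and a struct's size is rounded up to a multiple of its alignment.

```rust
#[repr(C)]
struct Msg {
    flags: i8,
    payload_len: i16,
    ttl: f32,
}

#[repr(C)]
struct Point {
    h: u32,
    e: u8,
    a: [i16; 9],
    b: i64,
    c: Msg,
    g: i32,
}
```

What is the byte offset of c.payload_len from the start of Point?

Msg: flags at 0 (size 1, align 1) → ends 1; pad 1 to align 2 for payload_len; payload_len at 2 (size 2, align 2) → ends 4; ttl at 4 (size 4, align 4) → ends 8; total 8 bytes, alignment 4
h at 0 (size 4, align 4) → ends 4
e at 4 (size 1, align 1) → ends 5
pad 1 to align 2 for a
a at 6 (size 18, align 2) → ends 24
b at 24 (size 8, align 8) → ends 32
c at 32 (size 8, align 4) → ends 40
within Msg: payload_len at 2
32 + 2 = 34

34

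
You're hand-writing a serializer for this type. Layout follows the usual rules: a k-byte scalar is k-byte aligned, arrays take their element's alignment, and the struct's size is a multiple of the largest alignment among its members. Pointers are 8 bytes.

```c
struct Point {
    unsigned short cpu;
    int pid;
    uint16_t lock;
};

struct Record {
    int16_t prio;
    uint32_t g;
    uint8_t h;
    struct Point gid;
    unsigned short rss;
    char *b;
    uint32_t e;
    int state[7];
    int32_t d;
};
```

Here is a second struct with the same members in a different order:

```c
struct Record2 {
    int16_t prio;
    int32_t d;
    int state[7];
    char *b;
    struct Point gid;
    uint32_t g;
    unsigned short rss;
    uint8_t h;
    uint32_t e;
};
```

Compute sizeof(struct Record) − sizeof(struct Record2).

Point: 0..2  cpu  (2B, 2-aligned); 2..4  -- padding (2B); 4..8  pid  (4B, 4-aligned); 8..10  lock  (2B, 2-aligned); 10..12  -- tail padding (2B); sizeof = 12, alignof = 4
0..2  prio  (2B, 2-aligned)
2..4  -- padding (2B)
4..8  g  (4B, 4-aligned)
8..9  h  (1B, 1-aligned)
9..12  -- padding (3B)
12..24  gid  (12B, 4-aligned)
24..26  rss  (2B, 2-aligned)
26..32  -- padding (6B)
32..40  b  (8B, 8-aligned)
40..44  e  (4B, 4-aligned)
44..72  state  (28B, 4-aligned)
72..76  d  (4B, 4-aligned)
76..80  -- tail padding (4B)
sizeof = 80, alignof = 8
— Record2 —
0..2  prio  (2B, 2-aligned)
2..4  -- padding (2B)
4..8  d  (4B, 4-aligned)
8..36  state  (28B, 4-aligned)
36..40  -- padding (4B)
40..48  b  (8B, 8-aligned)
48..60  gid  (12B, 4-aligned)
60..64  g  (4B, 4-aligned)
64..66  rss  (2B, 2-aligned)
66..67  h  (1B, 1-aligned)
67..68  -- padding (1B)
68..72  e  (4B, 4-aligned)
sizeof = 72, alignof = 8
80 − 72 = 8

8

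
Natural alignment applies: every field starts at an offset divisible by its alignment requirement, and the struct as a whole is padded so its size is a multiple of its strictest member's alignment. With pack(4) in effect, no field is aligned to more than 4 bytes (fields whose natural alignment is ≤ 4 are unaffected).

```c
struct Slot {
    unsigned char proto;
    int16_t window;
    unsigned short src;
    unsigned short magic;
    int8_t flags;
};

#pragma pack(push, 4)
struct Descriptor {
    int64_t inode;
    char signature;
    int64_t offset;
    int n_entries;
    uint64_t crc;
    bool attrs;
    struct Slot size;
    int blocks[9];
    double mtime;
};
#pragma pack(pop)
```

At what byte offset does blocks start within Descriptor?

44

Slot: 0..1  proto  (1B, 1-aligned); 1..2  -- padding (1B); 2..4  window  (2B, 2-aligned); 4..6  src  (2B, 2-aligned); 6..8  magic  (2B, 2-aligned); 8..9  flags  (1B, 1-aligned); 9..10  -- tail padding (1B); sizeof = 10, alignof = 2
0..8  inode  (8B, 4-aligned)
8..9  signature  (1B, 1-aligned)
9..12  -- padding (3B)
12..20  offset  (8B, 4-aligned)
20..24  n_entries  (4B, 4-aligned)
24..32  crc  (8B, 4-aligned)
32..33  attrs  (1B, 1-aligned)
33..34  -- padding (1B)
34..44  size  (10B, 2-aligned)
44..80  blocks  (36B, 4-aligned)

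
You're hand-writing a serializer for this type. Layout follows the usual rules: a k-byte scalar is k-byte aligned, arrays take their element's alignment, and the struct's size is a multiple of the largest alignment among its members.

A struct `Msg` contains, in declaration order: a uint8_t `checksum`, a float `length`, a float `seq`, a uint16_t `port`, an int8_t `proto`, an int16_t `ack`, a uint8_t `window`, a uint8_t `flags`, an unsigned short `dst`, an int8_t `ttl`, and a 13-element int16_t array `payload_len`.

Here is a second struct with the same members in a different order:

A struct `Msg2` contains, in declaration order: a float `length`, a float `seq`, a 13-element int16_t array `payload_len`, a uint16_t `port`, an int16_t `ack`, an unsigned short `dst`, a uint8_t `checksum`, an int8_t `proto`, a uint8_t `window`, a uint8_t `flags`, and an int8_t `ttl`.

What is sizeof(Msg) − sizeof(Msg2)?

@0: checksum [1B, align 1] → 1
+3 pad (align 4)
@4: length [4B, align 4] → 8
@8: seq [4B, align 4] → 12
@12: port [2B, align 2] → 14
@14: proto [1B, align 1] → 15
+1 pad (align 2)
@16: ack [2B, align 2] → 18
@18: window [1B, align 1] → 19
@19: flags [1B, align 1] → 20
@20: dst [2B, align 2] → 22
@22: ttl [1B, align 1] → 23
+1 pad (align 2)
@24: payload_len [26B, align 2] → 50
+2 tail pad (align 4)
size 52, align 4
— Msg2 —
@0: length [4B, align 4] → 4
@4: seq [4B, align 4] → 8
@8: payload_len [26B, align 2] → 34
@34: port [2B, align 2] → 36
@36: ack [2B, align 2] → 38
@38: dst [2B, align 2] → 40
@40: checksum [1B, align 1] → 41
@41: proto [1B, align 1] → 42
@42: window [1B, align 1] → 43
@43: flags [1B, align 1] → 44
@44: ttl [1B, align 1] → 45
+3 tail pad (align 4)
size 48, align 4
52 − 48 = 4

4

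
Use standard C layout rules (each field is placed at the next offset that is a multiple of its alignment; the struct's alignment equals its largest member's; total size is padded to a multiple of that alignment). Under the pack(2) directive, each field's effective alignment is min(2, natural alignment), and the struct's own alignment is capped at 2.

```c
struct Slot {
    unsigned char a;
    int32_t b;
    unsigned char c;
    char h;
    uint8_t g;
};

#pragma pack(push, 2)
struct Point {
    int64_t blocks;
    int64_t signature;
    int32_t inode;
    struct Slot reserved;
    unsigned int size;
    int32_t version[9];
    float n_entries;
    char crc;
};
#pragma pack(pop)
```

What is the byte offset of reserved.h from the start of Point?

Slot: 0..1  a  (1B, 1-aligned); 1..4  -- padding (3B); 4..8  b  (4B, 4-aligned); 8..9  c  (1B, 1-aligned); 9..10  h  (1B, 1-aligned); 10..11  g  (1B, 1-aligned); 11..12  -- tail padding (1B); sizeof = 12, alignof = 4
0..8  blocks  (8B, 2-aligned)
8..16  signature  (8B, 2-aligned)
16..20  inode  (4B, 2-aligned)
20..32  reserved  (12B, 2-aligned)
within Slot: h at 9
20 + 9 = 29

29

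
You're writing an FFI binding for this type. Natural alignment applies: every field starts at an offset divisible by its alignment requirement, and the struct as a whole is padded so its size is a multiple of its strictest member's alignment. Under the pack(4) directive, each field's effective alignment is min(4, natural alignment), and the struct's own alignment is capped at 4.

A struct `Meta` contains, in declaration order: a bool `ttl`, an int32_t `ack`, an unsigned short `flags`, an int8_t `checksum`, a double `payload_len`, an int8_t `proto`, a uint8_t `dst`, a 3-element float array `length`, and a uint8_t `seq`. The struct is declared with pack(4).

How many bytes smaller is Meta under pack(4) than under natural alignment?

natural layout:
  ttl at 0 (size 1, align 1) → ends 1
  pad 3 to align 4 for ack
  ack at 4 (size 4, align 4) → ends 8
  flags at 8 (size 2, align 2) → ends 10
  checksum at 10 (size 1, align 1) → ends 11
  pad 5 to align 8 for payload_len
  payload_len at 16 (size 8, align 8) → ends 24
  proto at 24 (size 1, align 1) → ends 25
  dst at 25 (size 1, align 1) → ends 26
  pad 2 to align 4 for length
  length at 28 (size 12, align 4) → ends 40
  seq at 40 (size 1, align 1) → ends 41
  tail pad 7 to reach multiple of 8
  total 48 bytes, alignment 8
packed(4) layout:
  ttl at 0 (size 1, align 1) → ends 1
  pad 3 to align 4 for ack
  ack at 4 (size 4, align 4) → ends 8
  flags at 8 (size 2, align 2) → ends 10
  checksum at 10 (size 1, align 1) → ends 11
  pad 1 to align 4 for payload_len
  payload_len at 12 (size 8, align 4) → ends 20
  proto at 20 (size 1, align 1) → ends 21
  dst at 21 (size 1, align 1) → ends 22
  pad 2 to align 4 for length
  length at 24 (size 12, align 4) → ends 36
  seq at 36 (size 1, align 1) → ends 37
  tail pad 3 to reach multiple of 4
  total 40 bytes, alignment 4
48 − 40 = 8

8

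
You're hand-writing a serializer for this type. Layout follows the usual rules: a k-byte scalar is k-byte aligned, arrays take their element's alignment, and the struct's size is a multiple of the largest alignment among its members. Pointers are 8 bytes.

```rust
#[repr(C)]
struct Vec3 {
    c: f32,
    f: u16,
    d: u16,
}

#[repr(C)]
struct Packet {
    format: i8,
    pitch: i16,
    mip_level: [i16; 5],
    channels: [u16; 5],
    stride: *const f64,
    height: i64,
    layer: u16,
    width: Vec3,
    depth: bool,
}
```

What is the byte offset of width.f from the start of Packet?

48

Vec3: c at 0 (size 4, align 4) → ends 4; f at 4 (size 2, align 2) → ends 6; d at 6 (size 2, align 2) → ends 8; total 8 bytes, alignment 4
format at 0 (size 1, align 1) → ends 1
pad 1 to align 2 for pitch
pitch at 2 (size 2, align 2) → ends 4
mip_level at 4 (size 10, align 2) → ends 14
channels at 14 (size 10, align 2) → ends 24
stride at 24 (size 8, align 8) → ends 32
height at 32 (size 8, align 8) → ends 40
layer at 40 (size 2, align 2) → ends 42
pad 2 to align 4 for width
width at 44 (size 8, align 4) → ends 52
within Vec3: f at 4
44 + 4 = 48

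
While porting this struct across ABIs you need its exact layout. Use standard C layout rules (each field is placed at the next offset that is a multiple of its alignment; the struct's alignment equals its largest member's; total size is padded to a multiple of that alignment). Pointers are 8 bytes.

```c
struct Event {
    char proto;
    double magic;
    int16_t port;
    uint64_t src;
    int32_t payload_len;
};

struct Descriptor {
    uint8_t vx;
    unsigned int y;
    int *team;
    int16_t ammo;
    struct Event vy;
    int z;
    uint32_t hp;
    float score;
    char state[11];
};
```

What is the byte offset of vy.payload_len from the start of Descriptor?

Event: @0: proto [1B, align 1] → 1; +7 pad (align 8); @8: magic [8B, align 8] → 16; @16: port [2B, align 2] → 18; +6 pad (align 8); @24: src [8B, align 8] → 32; @32: payload_len [4B, align 4] → 36; +4 tail pad (align 8); size 40, align 8
@0: vx [1B, align 1] → 1
+3 pad (align 4)
@4: y [4B, align 4] → 8
@8: team [8B, align 8] → 16
@16: ammo [2B, align 2] → 18
+6 pad (align 8)
@24: vy [40B, align 8] → 64
within Event: payload_len at 32
24 + 32 = 56

56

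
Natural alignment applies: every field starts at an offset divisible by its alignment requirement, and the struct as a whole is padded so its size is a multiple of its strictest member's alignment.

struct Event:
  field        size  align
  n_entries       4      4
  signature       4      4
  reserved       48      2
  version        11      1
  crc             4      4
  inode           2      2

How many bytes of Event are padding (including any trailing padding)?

n_entries at 0 (size 4, align 4) → ends 4
signature at 4 (size 4, align 4) → ends 8
reserved at 8 (size 48, align 2) → ends 56
version at 56 (size 11, align 1) → ends 67
pad 1 to align 4 for crc
crc at 68 (size 4, align 4) → ends 72
inode at 72 (size 2, align 2) → ends 74
tail pad 2 to reach multiple of 4
total 76 bytes, alignment 4
data bytes 73, size 76 → padding 3

3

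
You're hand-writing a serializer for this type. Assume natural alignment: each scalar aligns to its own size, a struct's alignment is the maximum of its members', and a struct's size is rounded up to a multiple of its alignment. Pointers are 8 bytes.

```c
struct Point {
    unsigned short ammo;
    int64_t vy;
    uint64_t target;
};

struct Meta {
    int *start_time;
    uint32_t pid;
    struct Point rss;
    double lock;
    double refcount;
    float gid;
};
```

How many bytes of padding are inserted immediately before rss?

4

Point: @0: ammo [2B, align 2] → 2; +6 pad (align 8); @8: vy [8B, align 8] → 16; @16: target [8B, align 8] → 24; size 24, align 8
@0: start_time [8B, align 8] → 8
@8: pid [4B, align 4] → 12
+4 pad (align 8)
@16: rss [24B, align 8] → 40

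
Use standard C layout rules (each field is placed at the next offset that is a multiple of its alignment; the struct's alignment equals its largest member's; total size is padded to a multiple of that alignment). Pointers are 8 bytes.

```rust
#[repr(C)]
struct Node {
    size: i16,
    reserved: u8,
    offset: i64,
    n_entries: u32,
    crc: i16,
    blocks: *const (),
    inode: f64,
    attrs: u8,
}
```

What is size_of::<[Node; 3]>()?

144

0..2  size  (2B, 2-aligned)
2..3  reserved  (1B, 1-aligned)
3..8  -- padding (5B)
8..16  offset  (8B, 8-aligned)
16..20  n_entries  (4B, 4-aligned)
20..22  crc  (2B, 2-aligned)
22..24  -- padding (2B)
24..32  blocks  (8B, 8-aligned)
32..40  inode  (8B, 8-aligned)
40..41  attrs  (1B, 1-aligned)
41..48  -- tail padding (7B)
sizeof = 48, alignof = 8
array of 3: 3 × 48 = 144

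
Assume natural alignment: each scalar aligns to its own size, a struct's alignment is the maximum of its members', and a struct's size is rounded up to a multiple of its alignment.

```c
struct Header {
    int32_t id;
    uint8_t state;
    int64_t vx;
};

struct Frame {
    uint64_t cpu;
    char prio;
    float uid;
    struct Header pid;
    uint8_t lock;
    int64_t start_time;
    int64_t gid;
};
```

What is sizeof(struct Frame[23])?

Header: id at 0 (size 4, align 4) → ends 4; state at 4 (size 1, align 1) → ends 5; pad 3 to align 8 for vx; vx at 8 (size 8, align 8) → ends 16; total 16 bytes, alignment 8
cpu at 0 (size 8, align 8) → ends 8
prio at 8 (size 1, align 1) → ends 9
pad 3 to align 4 for uid
uid at 12 (size 4, align 4) → ends 16
pid at 16 (size 16, align 8) → ends 32
lock at 32 (size 1, align 1) → ends 33
pad 7 to align 8 for start_time
start_time at 40 (size 8, align 8) → ends 48
gid at 48 (size 8, align 8) → ends 56
total 56 bytes, alignment 8
array of 23: 23 × 56 = 1288

1288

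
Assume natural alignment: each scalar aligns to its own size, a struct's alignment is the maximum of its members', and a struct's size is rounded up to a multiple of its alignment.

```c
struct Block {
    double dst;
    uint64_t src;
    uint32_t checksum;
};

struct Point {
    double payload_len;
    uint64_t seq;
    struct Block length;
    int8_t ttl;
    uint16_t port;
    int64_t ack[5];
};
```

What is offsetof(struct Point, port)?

Block: dst at 0 (size 8, align 8) → ends 8; src at 8 (size 8, align 8) → ends 16; checksum at 16 (size 4, align 4) → ends 20; tail pad 4 to reach multiple of 8; total 24 bytes, alignment 8
payload_len at 0 (size 8, align 8) → ends 8
seq at 8 (size 8, align 8) → ends 16
length at 16 (size 24, align 8) → ends 40
ttl at 40 (size 1, align 1) → ends 41
pad 1 to align 2 for port
port at 42 (size 2, align 2) → ends 44

42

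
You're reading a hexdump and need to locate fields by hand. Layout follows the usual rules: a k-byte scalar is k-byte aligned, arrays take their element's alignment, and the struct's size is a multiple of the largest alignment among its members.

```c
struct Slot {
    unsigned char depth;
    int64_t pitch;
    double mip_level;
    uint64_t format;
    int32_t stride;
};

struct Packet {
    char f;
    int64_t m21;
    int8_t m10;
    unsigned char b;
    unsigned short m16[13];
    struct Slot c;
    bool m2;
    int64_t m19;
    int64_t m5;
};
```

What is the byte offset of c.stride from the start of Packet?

80

Slot: depth at 0 (size 1, align 1) → ends 1; pad 7 to align 8 for pitch; pitch at 8 (size 8, align 8) → ends 16; mip_level at 16 (size 8, align 8) → ends 24; format at 24 (size 8, align 8) → ends 32; stride at 32 (size 4, align 4) → ends 36; tail pad 4 to reach multiple of 8; total 40 bytes, alignment 8
f at 0 (size 1, align 1) → ends 1
pad 7 to align 8 for m21
m21 at 8 (size 8, align 8) → ends 16
m10 at 16 (size 1, align 1) → ends 17
b at 17 (size 1, align 1) → ends 18
m16 at 18 (size 26, align 2) → ends 44
pad 4 to align 8 for c
c at 48 (size 40, align 8) → ends 88
within Slot: stride at 32
48 + 32 = 80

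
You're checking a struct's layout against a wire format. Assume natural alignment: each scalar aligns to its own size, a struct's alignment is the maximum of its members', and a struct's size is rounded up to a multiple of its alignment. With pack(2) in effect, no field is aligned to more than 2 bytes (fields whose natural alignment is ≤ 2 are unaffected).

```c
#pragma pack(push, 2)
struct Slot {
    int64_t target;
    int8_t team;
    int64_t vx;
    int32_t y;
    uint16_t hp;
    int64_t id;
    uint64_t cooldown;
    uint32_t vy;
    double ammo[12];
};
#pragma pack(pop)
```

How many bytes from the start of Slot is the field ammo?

target at 0 (size 8, align 2) → ends 8
team at 8 (size 1, align 1) → ends 9
pad 1 to align 2 for vx
vx at 10 (size 8, align 2) → ends 18
y at 18 (size 4, align 2) → ends 22
hp at 22 (size 2, align 2) → ends 24
id at 24 (size 8, align 2) → ends 32
cooldown at 32 (size 8, align 2) → ends 40
vy at 40 (size 4, align 2) → ends 44
ammo at 44 (size 96, align 2) → ends 140

44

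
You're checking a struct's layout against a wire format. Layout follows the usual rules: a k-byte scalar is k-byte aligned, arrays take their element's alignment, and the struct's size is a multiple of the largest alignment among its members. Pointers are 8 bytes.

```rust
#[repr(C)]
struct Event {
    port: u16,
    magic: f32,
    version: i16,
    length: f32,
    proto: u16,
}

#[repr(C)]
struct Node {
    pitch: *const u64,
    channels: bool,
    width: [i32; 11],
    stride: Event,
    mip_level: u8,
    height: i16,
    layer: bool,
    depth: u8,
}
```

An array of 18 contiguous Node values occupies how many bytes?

1584

Event: 0..2  port  (2B, 2-aligned); 2..4  -- padding (2B); 4..8  magic  (4B, 4-aligned); 8..10  version  (2B, 2-aligned); 10..12  -- padding (2B); 12..16  length  (4B, 4-aligned); 16..18  proto  (2B, 2-aligned); 18..20  -- tail padding (2B); sizeof = 20, alignof = 4
0..8  pitch  (8B, 8-aligned)
8..9  channels  (1B, 1-aligned)
9..12  -- padding (3B)
12..56  width  (44B, 4-aligned)
56..76  stride  (20B, 4-aligned)
76..77  mip_level  (1B, 1-aligned)
77..78  -- padding (1B)
78..80  height  (2B, 2-aligned)
80..81  layer  (1B, 1-aligned)
81..82  depth  (1B, 1-aligned)
82..88  -- tail padding (6B)
sizeof = 88, alignof = 8
array of 18: 18 × 88 = 1584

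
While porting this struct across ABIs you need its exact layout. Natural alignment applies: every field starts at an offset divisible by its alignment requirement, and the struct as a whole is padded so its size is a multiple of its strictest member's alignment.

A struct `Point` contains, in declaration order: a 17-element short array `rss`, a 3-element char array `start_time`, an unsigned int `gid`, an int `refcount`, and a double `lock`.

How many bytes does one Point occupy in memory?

rss at 0 (size 34, align 2) → ends 34
start_time at 34 (size 3, align 1) → ends 37
pad 3 to align 4 for gid
gid at 40 (size 4, align 4) → ends 44
refcount at 44 (size 4, align 4) → ends 48
lock at 48 (size 8, align 8) → ends 56
total 56 bytes, alignment 8

56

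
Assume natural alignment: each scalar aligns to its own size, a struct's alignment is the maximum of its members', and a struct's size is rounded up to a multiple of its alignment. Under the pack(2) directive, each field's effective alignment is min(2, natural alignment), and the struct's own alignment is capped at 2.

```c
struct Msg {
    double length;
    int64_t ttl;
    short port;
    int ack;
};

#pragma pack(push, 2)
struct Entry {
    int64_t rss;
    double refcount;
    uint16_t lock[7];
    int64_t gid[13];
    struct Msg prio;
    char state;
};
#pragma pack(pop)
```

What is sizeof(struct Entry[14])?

2240

Msg: @0: length [8B, align 8] → 8; @8: ttl [8B, align 8] → 16; @16: port [2B, align 2] → 18; +2 pad (align 4); @20: ack [4B, align 4] → 24; size 24, align 8
@0: rss [8B, align 2] → 8
@8: refcount [8B, align 2] → 16
@16: lock [14B, align 2] → 30
@30: gid [104B, align 2] → 134
@134: prio [24B, align 2] → 158
@158: state [1B, align 1] → 159
+1 tail pad (align 2)
size 160, align 2
array of 14: 14 × 160 = 2240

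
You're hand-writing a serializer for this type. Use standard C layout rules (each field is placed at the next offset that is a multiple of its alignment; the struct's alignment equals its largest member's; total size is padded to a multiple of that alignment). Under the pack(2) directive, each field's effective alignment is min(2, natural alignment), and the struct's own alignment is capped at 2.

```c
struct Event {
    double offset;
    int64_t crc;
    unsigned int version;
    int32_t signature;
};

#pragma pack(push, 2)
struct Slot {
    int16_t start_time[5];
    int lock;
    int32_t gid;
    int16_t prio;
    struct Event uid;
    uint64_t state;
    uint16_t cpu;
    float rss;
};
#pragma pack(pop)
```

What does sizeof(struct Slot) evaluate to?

Event: offset at 0 (size 8, align 8) → ends 8; crc at 8 (size 8, align 8) → ends 16; version at 16 (size 4, align 4) → ends 20; signature at 20 (size 4, align 4) → ends 24; total 24 bytes, alignment 8
start_time at 0 (size 10, align 2) → ends 10
lock at 10 (size 4, align 2) → ends 14
gid at 14 (size 4, align 2) → ends 18
prio at 18 (size 2, align 2) → ends 20
uid at 20 (size 24, align 2) → ends 44
state at 44 (size 8, align 2) → ends 52
cpu at 52 (size 2, align 2) → ends 54
rss at 54 (size 4, align 2) → ends 58
total 58 bytes, alignment 2

58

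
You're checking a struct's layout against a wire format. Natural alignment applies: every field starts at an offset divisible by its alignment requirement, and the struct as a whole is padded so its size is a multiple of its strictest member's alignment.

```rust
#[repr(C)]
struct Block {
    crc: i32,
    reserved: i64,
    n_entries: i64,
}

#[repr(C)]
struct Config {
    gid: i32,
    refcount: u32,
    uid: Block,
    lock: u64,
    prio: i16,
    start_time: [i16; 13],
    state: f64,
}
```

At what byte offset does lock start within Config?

Block: crc at 0 (size 4, align 4) → ends 4; pad 4 to align 8 for reserved; reserved at 8 (size 8, align 8) → ends 16; n_entries at 16 (size 8, align 8) → ends 24; total 24 bytes, alignment 8
gid at 0 (size 4, align 4) → ends 4
refcount at 4 (size 4, align 4) → ends 8
uid at 8 (size 24, align 8) → ends 32
lock at 32 (size 8, align 8) → ends 40

32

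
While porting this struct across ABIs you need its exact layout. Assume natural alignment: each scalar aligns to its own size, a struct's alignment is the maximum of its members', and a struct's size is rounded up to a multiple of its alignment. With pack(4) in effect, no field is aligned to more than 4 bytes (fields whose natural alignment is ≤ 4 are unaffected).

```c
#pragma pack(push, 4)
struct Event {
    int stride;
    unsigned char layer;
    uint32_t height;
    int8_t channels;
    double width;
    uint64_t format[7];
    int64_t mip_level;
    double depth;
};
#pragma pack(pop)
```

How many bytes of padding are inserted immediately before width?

stride at 0 (size 4, align 4) → ends 4
layer at 4 (size 1, align 1) → ends 5
pad 3 to align 4 for height
height at 8 (size 4, align 4) → ends 12
channels at 12 (size 1, align 1) → ends 13
pad 3 to align 4 for width
width at 16 (size 8, align 4) → ends 24

3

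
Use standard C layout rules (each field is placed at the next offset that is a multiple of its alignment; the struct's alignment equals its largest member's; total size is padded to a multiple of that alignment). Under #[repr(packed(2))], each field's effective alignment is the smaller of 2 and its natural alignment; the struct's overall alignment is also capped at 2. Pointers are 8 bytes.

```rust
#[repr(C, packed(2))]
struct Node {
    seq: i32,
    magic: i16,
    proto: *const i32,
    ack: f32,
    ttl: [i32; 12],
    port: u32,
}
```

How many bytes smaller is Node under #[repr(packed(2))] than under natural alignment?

2

natural layout:
  @0: seq [4B, align 4] → 4
  @4: magic [2B, align 2] → 6
  +2 pad (align 8)
  @8: proto [8B, align 8] → 16
  @16: ack [4B, align 4] → 20
  @20: ttl [48B, align 4] → 68
  @68: port [4B, align 4] → 72
  size 72, align 8
packed(2) layout:
  @0: seq [4B, align 2] → 4
  @4: magic [2B, align 2] → 6
  @6: proto [8B, align 2] → 14
  @14: ack [4B, align 2] → 18
  @18: ttl [48B, align 2] → 66
  @66: port [4B, align 2] → 70
  size 70, align 2
72 − 70 = 2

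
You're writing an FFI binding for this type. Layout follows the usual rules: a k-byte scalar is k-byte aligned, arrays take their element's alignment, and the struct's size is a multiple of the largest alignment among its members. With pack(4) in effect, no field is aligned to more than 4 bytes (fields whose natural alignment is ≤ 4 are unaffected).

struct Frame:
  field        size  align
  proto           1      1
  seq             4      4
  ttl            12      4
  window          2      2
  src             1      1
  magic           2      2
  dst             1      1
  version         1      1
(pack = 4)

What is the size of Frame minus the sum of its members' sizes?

proto at 0 (size 1, align 1) → ends 1
pad 3 to align 4 for seq
seq at 4 (size 4, align 4) → ends 8
ttl at 8 (size 12, align 4) → ends 20
window at 20 (size 2, align 2) → ends 22
src at 22 (size 1, align 1) → ends 23
pad 1 to align 2 for magic
magic at 24 (size 2, align 2) → ends 26
dst at 26 (size 1, align 1) → ends 27
version at 27 (size 1, align 1) → ends 28
total 28 bytes, alignment 4
data bytes 24, size 28 → padding 4

4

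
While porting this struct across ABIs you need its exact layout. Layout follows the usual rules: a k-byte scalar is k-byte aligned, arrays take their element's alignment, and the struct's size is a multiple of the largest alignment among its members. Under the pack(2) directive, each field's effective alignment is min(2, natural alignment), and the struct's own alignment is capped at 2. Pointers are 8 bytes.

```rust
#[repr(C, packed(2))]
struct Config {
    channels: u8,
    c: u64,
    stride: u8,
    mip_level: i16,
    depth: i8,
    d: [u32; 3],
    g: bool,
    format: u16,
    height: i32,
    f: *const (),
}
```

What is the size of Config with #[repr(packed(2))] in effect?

@0: channels [1B, align 1] → 1
+1 pad (align 2)
@2: c [8B, align 2] → 10
@10: stride [1B, align 1] → 11
+1 pad (align 2)
@12: mip_level [2B, align 2] → 14
@14: depth [1B, align 1] → 15
+1 pad (align 2)
@16: d [12B, align 2] → 28
@28: g [1B, align 1] → 29
+1 pad (align 2)
@30: format [2B, align 2] → 32
@32: height [4B, align 2] → 36
@36: f [8B, align 2] → 44
size 44, align 2

44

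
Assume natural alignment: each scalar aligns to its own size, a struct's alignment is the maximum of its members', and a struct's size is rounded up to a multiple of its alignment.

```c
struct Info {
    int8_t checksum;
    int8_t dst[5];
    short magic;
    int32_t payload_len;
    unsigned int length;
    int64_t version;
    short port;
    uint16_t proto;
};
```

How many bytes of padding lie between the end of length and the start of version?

0

@0: checksum [1B, align 1] → 1
@1: dst [5B, align 1] → 6
@6: magic [2B, align 2] → 8
@8: payload_len [4B, align 4] → 12
@12: length [4B, align 4] → 16
@16: version [8B, align 8] → 24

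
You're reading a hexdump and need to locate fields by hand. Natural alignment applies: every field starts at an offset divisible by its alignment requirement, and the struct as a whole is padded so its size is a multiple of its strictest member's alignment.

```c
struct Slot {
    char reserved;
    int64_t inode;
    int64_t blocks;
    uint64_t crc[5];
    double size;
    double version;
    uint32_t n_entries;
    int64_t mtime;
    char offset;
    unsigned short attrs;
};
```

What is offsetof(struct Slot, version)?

reserved at 0 (size 1, align 1) → ends 1
pad 7 to align 8 for inode
inode at 8 (size 8, align 8) → ends 16
blocks at 16 (size 8, align 8) → ends 24
crc at 24 (size 40, align 8) → ends 64
size at 64 (size 8, align 8) → ends 72
version at 72 (size 8, align 8) → ends 80

72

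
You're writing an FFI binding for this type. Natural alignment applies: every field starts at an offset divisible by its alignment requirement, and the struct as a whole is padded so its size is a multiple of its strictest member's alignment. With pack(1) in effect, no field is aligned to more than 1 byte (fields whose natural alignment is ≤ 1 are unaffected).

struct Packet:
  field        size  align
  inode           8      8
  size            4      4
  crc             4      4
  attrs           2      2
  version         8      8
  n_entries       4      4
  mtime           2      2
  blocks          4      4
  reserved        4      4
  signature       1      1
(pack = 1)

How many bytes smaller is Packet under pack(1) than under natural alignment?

natural layout:
  0..8  inode  (8B, 8-aligned)
  8..12  size  (4B, 4-aligned)
  12..16  crc  (4B, 4-aligned)
  16..18  attrs  (2B, 2-aligned)
  18..24  -- padding (6B)
  24..32  version  (8B, 8-aligned)
  32..36  n_entries  (4B, 4-aligned)
  36..38  mtime  (2B, 2-aligned)
  38..40  -- padding (2B)
  40..44  blocks  (4B, 4-aligned)
  44..48  reserved  (4B, 4-aligned)
  48..49  signature  (1B, 1-aligned)
  49..56  -- tail padding (7B)
  sizeof = 56, alignof = 8
packed(1) layout:
  0..8  inode  (8B, 1-aligned)
  8..12  size  (4B, 1-aligned)
  12..16  crc  (4B, 1-aligned)
  16..18  attrs  (2B, 1-aligned)
  18..26  version  (8B, 1-aligned)
  26..30  n_entries  (4B, 1-aligned)
  30..32  mtime  (2B, 1-aligned)
  32..36  blocks  (4B, 1-aligned)
  36..40  reserved  (4B, 1-aligned)
  40..41  signature  (1B, 1-aligned)
  sizeof = 41, alignof = 1
56 − 41 = 15

15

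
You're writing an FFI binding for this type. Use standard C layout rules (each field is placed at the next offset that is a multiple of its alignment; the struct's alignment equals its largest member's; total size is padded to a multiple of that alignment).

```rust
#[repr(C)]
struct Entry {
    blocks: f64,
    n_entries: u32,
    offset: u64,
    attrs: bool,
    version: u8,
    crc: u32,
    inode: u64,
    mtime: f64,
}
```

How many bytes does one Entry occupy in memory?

48

0..8  blocks  (8B, 8-aligned)
8..12  n_entries  (4B, 4-aligned)
12..16  -- padding (4B)
16..24  offset  (8B, 8-aligned)
24..25  attrs  (1B, 1-aligned)
25..26  version  (1B, 1-aligned)
26..28  -- padding (2B)
28..32  crc  (4B, 4-aligned)
32..40  inode  (8B, 8-aligned)
40..48  mtime  (8B, 8-aligned)
sizeof = 48, alignof = 8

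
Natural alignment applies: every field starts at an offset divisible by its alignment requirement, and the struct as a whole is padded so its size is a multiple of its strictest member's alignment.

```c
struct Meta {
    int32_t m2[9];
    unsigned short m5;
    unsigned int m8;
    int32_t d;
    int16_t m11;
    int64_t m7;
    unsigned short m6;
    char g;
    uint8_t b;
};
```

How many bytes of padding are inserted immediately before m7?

6

m2 at 0 (size 36, align 4) → ends 36
m5 at 36 (size 2, align 2) → ends 38
pad 2 to align 4 for m8
m8 at 40 (size 4, align 4) → ends 44
d at 44 (size 4, align 4) → ends 48
m11 at 48 (size 2, align 2) → ends 50
pad 6 to align 8 for m7
m7 at 56 (size 8, align 8) → ends 64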